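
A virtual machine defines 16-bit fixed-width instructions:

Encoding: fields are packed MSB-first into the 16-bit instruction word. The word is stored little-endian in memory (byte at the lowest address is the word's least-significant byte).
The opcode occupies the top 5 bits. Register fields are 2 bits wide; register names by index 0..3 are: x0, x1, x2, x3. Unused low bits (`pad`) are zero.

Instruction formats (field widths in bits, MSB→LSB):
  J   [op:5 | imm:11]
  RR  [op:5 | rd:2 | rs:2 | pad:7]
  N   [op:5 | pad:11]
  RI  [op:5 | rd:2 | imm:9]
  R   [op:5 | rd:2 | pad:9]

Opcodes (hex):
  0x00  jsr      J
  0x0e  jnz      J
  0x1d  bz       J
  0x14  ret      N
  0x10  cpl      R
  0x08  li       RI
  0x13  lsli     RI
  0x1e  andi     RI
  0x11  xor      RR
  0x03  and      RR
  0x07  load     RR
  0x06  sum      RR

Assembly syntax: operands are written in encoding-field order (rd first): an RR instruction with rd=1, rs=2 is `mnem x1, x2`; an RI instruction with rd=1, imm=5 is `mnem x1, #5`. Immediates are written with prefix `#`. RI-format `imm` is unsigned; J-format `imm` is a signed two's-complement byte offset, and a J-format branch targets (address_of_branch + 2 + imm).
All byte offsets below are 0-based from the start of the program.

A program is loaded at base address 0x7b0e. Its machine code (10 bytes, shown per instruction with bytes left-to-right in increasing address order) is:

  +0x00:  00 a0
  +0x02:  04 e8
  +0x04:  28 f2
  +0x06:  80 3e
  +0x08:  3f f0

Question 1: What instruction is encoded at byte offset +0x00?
off 0x00: read 00 a0 as little → 0xa000
  opcode bits[15:11]=0x14: ret/N

ret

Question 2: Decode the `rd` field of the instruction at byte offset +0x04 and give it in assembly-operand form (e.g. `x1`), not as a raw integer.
@+04  little-endian(28 f2) = 0xf228
  top 5b → 0x1e → andi [RI]
  [10:9] rd=1 = x1
  [8:0] imm=40 = #40

x1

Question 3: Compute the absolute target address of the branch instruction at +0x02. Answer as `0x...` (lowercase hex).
+0x02: 04 e8 ⇒ word 0xe804 (little)
  op=0xe804>>11=0x1d ⇒ bz (J)
  imm: (w>>0)&0x7ff=0x4 → #4
  target = base 0x7b0e + off 0x02 + 2 + imm 4 = 0x7b16

0x7b16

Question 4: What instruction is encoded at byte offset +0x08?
andi x0, #63

+0x08: 3f f0 ⇒ word 0xf03f (little)
  top 5b → 0x1e → andi [RI]
  [10:9] rd=0 = x0
  [8:0] imm=63 = #63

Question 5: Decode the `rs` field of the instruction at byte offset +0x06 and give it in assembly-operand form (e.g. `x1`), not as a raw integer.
x1

[06] 80 3e → 0x3e80
  op=0x3e80>>11=0x7 ⇒ load (RR)
  rd: (w>>9)&0x3=0x3 → x3
  rs: (w>>7)&0x3=0x1 → x1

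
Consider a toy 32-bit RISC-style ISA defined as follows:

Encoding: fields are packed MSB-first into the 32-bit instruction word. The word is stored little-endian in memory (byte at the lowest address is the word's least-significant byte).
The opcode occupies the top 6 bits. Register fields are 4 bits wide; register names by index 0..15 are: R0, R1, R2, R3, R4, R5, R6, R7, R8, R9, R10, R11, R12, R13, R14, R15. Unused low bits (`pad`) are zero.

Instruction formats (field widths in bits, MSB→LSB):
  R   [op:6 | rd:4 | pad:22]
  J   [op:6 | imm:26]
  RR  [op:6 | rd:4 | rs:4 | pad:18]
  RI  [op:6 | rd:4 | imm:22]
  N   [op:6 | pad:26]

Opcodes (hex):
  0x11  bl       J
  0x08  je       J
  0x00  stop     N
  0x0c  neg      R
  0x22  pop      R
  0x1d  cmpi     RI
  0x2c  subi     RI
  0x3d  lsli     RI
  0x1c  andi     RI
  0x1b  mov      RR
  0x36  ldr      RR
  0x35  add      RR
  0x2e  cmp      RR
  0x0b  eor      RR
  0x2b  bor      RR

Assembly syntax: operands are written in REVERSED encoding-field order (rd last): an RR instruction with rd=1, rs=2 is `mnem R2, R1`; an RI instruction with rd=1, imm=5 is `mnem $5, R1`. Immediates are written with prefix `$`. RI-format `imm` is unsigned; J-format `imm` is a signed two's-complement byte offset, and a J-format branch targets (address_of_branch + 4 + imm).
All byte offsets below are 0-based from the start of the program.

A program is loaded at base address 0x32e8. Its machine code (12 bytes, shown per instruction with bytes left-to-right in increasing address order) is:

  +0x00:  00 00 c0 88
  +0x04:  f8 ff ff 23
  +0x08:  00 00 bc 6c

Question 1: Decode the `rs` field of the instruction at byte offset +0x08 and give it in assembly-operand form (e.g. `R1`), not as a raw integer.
+0x08: 00 00 bc 6c ⇒ word 0x6cbc0000 (little)
  opcode bits[31:26]=0x1b: mov/RR
  rd@[25:22]=0x2 ⇒ R2
  rs@[21:18]=0xf ⇒ R15

R15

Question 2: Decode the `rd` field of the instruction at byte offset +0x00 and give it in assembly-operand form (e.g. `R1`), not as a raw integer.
R3

+0x00: 00 00 c0 88 ⇒ word 0x88c00000 (little)
  top 6b → 0x22 → pop [R]
  [25:22] rd=3 = R3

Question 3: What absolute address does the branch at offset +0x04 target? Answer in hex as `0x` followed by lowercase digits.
[04] f8 ff ff 23 → 0x23fffff8
  opcode bits[31:26]=0x8: je/J
  imm: (w>>0)&0x3ffffff=0x3fffff8 (s26→-8) → $-8
  target = base 0x32e8 + off 0x04 + 4 + imm -8 = 0x32e8

0x32e8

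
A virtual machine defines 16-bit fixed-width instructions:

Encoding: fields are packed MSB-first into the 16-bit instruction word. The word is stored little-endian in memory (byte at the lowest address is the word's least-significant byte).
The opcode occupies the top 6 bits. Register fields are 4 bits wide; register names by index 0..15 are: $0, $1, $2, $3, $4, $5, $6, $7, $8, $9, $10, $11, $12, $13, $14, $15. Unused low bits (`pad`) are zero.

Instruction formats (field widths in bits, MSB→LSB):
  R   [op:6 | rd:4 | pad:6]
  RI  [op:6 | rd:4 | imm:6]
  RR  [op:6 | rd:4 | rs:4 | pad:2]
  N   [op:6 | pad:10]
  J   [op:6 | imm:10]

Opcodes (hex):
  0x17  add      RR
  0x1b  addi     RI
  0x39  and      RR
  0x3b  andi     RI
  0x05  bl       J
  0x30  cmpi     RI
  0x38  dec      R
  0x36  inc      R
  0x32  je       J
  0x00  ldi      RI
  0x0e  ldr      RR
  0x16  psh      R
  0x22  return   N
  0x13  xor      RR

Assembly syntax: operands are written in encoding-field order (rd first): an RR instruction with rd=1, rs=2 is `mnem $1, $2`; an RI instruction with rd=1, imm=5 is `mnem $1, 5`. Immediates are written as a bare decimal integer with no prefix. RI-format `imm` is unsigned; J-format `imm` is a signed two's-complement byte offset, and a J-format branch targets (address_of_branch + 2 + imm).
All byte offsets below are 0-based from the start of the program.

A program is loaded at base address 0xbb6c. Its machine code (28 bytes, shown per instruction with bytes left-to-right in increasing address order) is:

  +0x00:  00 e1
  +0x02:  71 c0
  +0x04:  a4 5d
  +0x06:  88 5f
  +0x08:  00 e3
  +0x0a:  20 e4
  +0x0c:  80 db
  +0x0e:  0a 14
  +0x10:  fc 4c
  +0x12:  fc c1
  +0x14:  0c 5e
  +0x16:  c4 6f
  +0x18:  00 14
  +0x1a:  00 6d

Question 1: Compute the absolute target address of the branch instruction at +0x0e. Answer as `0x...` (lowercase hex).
[0e] 0a 14 → 0x140a
  top 6b → 0x5 → bl [J]
  imm@[9:0]=0xa ⇒ 10
  target = base 0xbb6c + off 0x0e + 2 + imm 10 = 0xbb86

0xbb86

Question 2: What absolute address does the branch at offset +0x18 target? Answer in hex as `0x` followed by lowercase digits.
0xbb86

[18] 00 14 → 0x1400
  top 6b → 0x5 → bl [J]
  [9:0] imm=0 = 0
  target = base 0xbb6c + off 0x18 + 2 + imm 0 = 0xbb86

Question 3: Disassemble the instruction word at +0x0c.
off 0x0c: read 80 db as little → 0xdb80
  op=0xdb80>>10=0x36 ⇒ inc (R)
  [9:6] rd=14 = $14

inc $14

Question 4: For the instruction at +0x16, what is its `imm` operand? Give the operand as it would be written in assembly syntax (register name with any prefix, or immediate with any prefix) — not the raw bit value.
[16] c4 6f → 0x6fc4
  top 6b → 0x1b → addi [RI]
  rd@[9:6]=0xf ⇒ $15
  imm@[5:0]=0x4 ⇒ 4

4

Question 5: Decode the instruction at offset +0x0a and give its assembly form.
and $0, $8

@+0a  little-endian(20 e4) = 0xe420
  top 6b → 0x39 → and [RR]
  rd@[9:6]=0x0 ⇒ $0
  rs@[5:2]=0x8 ⇒ $8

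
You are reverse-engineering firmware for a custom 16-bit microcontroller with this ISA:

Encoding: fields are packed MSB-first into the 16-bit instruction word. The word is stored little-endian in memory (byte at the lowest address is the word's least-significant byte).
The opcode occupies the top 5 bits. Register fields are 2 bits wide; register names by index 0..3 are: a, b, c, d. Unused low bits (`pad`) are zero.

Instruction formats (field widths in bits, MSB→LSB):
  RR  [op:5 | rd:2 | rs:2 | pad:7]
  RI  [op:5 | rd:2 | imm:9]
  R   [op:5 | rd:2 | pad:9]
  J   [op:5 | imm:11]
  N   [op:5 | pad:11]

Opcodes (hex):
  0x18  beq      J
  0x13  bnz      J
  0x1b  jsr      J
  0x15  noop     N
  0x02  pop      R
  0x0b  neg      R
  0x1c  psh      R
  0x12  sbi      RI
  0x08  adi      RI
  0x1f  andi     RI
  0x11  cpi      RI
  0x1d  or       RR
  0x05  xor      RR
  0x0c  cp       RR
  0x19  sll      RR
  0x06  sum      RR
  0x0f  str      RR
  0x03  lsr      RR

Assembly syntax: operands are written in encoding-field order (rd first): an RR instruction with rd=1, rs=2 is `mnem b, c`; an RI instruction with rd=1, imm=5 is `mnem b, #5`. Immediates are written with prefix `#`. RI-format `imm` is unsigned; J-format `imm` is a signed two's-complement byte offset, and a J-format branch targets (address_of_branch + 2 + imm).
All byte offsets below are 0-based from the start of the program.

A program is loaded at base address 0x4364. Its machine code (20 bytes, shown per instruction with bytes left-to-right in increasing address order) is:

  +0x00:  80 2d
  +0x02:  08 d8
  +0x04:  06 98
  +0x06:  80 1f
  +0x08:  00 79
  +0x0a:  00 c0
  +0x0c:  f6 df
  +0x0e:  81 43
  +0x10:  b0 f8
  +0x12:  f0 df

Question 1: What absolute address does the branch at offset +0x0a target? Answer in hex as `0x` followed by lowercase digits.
+0x0a: 00 c0 ⇒ word 0xc000 (little)
  op=0xc000>>11=0x18 ⇒ beq (J)
  imm: (w>>0)&0x7ff=0x0 → #0
  target = base 0x4364 + off 0x0a + 2 + imm 0 = 0x4370

0x4370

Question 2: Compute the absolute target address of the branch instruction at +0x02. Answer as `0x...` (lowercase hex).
@+02  little-endian(08 d8) = 0xd808
  top 5b → 0x1b → jsr [J]
  [10:0] imm=8 = #8
  target = base 0x4364 + off 0x02 + 2 + imm 8 = 0x4370

0x4370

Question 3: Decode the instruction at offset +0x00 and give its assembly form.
xor c, d

[00] 80 2d → 0x2d80
  top 5b → 0x5 → xor [RR]
  [10:9] rd=2 = c
  [8:7] rs=3 = d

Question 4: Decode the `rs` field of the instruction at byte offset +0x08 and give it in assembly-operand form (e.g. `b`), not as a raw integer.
off 0x08: read 00 79 as little → 0x7900
  op=0x7900>>11=0xf ⇒ str (RR)
  [10:9] rd=0 = a
  [8:7] rs=2 = c

c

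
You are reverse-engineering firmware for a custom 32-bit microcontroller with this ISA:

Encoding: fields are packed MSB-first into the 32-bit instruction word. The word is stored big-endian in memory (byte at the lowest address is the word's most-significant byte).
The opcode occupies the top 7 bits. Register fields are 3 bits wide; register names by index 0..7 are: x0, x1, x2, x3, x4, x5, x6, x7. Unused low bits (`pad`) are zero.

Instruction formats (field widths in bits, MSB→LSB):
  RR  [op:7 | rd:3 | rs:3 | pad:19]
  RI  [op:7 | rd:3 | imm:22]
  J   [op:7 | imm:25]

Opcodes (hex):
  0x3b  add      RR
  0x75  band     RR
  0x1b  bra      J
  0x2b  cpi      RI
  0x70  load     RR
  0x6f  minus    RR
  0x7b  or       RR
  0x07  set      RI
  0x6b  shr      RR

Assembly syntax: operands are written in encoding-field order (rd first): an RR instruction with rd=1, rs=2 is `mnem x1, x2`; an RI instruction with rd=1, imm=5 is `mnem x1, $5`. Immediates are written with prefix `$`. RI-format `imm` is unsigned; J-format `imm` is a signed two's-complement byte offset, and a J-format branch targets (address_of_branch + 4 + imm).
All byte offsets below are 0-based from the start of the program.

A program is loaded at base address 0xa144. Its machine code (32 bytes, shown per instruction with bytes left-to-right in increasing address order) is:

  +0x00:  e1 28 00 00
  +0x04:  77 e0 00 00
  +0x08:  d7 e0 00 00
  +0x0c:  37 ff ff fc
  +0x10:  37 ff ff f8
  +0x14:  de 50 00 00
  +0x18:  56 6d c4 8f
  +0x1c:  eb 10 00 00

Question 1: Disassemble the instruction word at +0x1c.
[1c] eb 10 00 00 → 0xeb100000
  top 7b → 0x75 → band [RR]
  rd: (w>>22)&0x7=0x4 → x4
  rs: (w>>19)&0x7=0x2 → x2

band x4, x2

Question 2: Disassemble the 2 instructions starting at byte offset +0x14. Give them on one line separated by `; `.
@+14  big-endian(de 50 00 00) = 0xde500000
  op=0xde500000>>25=0x6f ⇒ minus (RR)
  [24:22] rd=1 = x1
  [21:19] rs=2 = x2
@+18  big-endian(56 6d c4 8f) = 0x566dc48f
  op=0x566dc48f>>25=0x2b ⇒ cpi (RI)
  [24:22] rd=1 = x1
  [21:0] imm=2999439 = $2999439

minus x1, x2; cpi x1, $2999439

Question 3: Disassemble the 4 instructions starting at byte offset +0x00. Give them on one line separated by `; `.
load x4, x5; add x7, x4; shr x7, x4; bra $-4

@+00  big-endian(e1 28 00 00) = 0xe1280000
  opcode bits[31:25]=0x70: load/RR
  [24:22] rd=4 = x4
  [21:19] rs=5 = x5
@+04  big-endian(77 e0 00 00) = 0x77e00000
  opcode bits[31:25]=0x3b: add/RR
  [24:22] rd=7 = x7
  [21:19] rs=4 = x4
@+08  big-endian(d7 e0 00 00) = 0xd7e00000
  opcode bits[31:25]=0x6b: shr/RR
  [24:22] rd=7 = x7
  [21:19] rs=4 = x4
@+0c  big-endian(37 ff ff fc) = 0x37fffffc
  opcode bits[31:25]=0x1b: bra/J
  [24:0] imm=33554428 (s25→-4) = $-4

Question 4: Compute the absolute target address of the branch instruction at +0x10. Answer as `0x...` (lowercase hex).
[10] 37 ff ff f8 → 0x37fffff8
  top 7b → 0x1b → bra [J]
  [24:0] imm=33554424 (s25→-8) = $-8
  target = base 0xa144 + off 0x10 + 4 + imm -8 = 0xa150

0xa150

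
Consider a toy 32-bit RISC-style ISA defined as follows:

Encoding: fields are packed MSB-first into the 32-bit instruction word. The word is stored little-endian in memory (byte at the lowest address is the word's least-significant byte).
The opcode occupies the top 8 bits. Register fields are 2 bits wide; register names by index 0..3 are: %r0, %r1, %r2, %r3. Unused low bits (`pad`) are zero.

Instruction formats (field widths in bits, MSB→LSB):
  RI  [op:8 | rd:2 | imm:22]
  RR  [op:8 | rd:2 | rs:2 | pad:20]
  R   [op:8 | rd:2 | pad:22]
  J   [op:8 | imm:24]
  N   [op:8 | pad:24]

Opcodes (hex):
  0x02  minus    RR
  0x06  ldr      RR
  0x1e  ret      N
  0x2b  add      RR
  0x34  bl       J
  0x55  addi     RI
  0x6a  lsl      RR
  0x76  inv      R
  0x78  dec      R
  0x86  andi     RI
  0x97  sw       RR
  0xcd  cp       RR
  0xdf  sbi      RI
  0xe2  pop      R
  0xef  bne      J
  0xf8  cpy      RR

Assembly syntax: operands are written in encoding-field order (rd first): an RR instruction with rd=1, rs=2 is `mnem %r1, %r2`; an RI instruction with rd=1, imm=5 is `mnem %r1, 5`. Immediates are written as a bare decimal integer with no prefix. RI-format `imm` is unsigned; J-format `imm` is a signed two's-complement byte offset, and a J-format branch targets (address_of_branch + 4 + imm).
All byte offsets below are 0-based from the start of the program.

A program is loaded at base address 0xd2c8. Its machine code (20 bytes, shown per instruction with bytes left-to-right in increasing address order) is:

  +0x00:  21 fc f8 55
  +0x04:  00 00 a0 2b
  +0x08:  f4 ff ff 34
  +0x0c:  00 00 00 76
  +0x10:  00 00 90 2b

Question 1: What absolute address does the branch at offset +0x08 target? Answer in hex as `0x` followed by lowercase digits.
0xd2c8

+0x08: f4 ff ff 34 ⇒ word 0x34fffff4 (little)
  opcode bits[31:24]=0x34: bl/J
  imm@[23:0]=0xfffff4 (s24→-12) ⇒ -12
  target = base 0xd2c8 + off 0x08 + 4 + imm -12 = 0xd2c8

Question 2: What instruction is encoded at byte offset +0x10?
+0x10: 00 00 90 2b ⇒ word 0x2b900000 (little)
  top 8b → 0x2b → add [RR]
  [23:22] rd=2 = %r2
  [21:20] rs=1 = %r1

add %r2, %r1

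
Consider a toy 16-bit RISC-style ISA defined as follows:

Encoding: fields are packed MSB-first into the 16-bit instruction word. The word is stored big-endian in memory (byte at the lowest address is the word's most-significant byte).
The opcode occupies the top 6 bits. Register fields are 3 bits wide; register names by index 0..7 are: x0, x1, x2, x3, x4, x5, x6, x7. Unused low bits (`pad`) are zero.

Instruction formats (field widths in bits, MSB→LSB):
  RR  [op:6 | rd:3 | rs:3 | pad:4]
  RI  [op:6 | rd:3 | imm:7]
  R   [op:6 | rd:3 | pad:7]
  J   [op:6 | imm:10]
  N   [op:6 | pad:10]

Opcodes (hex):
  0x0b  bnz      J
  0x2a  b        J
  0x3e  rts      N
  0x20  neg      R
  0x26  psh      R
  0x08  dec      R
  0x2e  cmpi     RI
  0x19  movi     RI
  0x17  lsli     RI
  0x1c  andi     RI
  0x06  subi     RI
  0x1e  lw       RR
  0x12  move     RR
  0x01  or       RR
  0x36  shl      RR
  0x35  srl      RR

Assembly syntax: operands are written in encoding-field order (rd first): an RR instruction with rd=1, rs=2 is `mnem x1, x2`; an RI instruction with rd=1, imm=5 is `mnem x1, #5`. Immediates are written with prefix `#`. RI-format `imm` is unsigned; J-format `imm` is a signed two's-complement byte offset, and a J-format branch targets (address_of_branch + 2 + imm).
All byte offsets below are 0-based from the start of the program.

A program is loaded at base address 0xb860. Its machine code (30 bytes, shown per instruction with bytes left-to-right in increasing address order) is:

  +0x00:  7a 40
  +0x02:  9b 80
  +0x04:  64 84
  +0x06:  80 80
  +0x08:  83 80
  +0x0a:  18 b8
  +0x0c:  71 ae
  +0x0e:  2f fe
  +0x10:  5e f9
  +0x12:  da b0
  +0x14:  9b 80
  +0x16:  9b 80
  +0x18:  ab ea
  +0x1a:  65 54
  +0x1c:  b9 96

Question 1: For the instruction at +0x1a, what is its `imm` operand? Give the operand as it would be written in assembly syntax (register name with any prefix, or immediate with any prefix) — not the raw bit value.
#84

[1a] 65 54 → 0x6554
  top 6b → 0x19 → movi [RI]
  rd: (w>>7)&0x7=0x2 → x2
  imm: (w>>0)&0x7f=0x54 → #84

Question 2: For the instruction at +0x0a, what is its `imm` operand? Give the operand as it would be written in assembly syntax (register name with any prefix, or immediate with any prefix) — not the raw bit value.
#56

off 0x0a: read 18 b8 as big → 0x18b8
  top 6b → 0x6 → subi [RI]
  rd@[9:7]=0x1 ⇒ x1
  imm@[6:0]=0x38 ⇒ #56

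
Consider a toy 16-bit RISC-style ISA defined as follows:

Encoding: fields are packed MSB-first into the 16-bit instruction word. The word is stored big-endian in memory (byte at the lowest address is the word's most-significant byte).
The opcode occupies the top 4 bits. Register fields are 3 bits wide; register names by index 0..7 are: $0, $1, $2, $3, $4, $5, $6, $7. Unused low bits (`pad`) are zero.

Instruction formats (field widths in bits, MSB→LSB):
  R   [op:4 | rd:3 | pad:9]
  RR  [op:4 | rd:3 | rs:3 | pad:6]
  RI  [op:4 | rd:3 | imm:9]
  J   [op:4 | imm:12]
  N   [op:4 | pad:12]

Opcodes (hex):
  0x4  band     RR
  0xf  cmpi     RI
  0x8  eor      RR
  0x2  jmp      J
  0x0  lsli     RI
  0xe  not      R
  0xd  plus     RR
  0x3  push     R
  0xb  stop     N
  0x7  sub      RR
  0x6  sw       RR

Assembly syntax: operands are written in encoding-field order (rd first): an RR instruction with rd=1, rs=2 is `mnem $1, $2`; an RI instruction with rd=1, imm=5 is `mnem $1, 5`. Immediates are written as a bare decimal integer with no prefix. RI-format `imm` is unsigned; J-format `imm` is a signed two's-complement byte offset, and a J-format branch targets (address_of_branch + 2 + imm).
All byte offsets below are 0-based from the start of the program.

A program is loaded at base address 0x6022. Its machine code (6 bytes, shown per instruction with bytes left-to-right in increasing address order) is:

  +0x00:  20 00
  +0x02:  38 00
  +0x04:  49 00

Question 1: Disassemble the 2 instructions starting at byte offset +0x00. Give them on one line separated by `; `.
jmp 0; push $4

+0x00: 20 00 ⇒ word 0x2000 (big)
  top 4b → 0x2 → jmp [J]
  imm@[11:0]=0x0 ⇒ 0
+0x02: 38 00 ⇒ word 0x3800 (big)
  top 4b → 0x3 → push [R]
  rd@[11:9]=0x4 ⇒ $4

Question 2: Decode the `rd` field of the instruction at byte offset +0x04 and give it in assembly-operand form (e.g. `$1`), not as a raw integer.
@+04  big-endian(49 00) = 0x4900
  top 4b → 0x4 → band [RR]
  [11:9] rd=4 = $4
  [8:6] rs=4 = $4

$4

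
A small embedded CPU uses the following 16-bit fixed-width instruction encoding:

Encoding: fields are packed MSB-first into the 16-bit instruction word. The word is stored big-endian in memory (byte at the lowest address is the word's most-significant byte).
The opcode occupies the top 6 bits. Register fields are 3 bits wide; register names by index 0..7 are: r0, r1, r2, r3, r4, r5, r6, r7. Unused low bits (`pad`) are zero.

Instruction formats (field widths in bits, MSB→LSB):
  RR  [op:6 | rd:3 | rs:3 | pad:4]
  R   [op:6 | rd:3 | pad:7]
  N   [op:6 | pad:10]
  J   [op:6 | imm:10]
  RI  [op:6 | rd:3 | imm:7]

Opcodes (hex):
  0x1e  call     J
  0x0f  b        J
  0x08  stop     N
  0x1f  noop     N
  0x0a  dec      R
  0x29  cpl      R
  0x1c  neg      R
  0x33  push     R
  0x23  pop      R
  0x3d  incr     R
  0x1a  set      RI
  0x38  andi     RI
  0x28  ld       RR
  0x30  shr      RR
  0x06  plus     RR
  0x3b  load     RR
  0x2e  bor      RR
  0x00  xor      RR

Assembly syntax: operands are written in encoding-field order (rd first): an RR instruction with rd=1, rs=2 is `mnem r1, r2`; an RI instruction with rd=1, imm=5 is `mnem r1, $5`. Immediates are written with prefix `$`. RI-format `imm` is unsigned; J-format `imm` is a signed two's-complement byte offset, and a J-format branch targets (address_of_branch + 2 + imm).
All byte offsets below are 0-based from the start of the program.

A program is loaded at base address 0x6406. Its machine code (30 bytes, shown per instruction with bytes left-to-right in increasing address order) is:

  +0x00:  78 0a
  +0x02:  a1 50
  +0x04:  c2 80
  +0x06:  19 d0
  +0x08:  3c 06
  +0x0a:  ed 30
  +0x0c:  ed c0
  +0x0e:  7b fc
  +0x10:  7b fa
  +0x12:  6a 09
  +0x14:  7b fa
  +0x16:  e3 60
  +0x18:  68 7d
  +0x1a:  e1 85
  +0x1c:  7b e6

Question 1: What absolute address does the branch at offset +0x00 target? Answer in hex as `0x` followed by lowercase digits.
0x6412

+0x00: 78 0a ⇒ word 0x780a (big)
  top 6b → 0x1e → call [J]
  imm: (w>>0)&0x3ff=0xa → $10
  target = base 0x6406 + off 0x00 + 2 + imm 10 = 0x6412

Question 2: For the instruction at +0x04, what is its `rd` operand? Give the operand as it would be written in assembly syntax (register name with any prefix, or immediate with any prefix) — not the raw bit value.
r5

[04] c2 80 → 0xc280
  opcode bits[15:10]=0x30: shr/RR
  rd: (w>>7)&0x7=0x5 → r5
  rs: (w>>4)&0x7=0x0 → r0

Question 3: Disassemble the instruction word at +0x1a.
@+1a  big-endian(e1 85) = 0xe185
  top 6b → 0x38 → andi [RI]
  rd@[9:7]=0x3 ⇒ r3
  imm@[6:0]=0x5 ⇒ $5

andi r3, $5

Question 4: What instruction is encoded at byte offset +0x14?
[14] 7b fa → 0x7bfa
  top 6b → 0x1e → call [J]
  imm: (w>>0)&0x3ff=0x3fa (s10→-6) → $-6

call $-6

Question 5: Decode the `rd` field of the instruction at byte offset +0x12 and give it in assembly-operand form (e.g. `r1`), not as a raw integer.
r4

off 0x12: read 6a 09 as big → 0x6a09
  op=0x6a09>>10=0x1a ⇒ set (RI)
  [9:7] rd=4 = r4
  [6:0] imm=9 = $9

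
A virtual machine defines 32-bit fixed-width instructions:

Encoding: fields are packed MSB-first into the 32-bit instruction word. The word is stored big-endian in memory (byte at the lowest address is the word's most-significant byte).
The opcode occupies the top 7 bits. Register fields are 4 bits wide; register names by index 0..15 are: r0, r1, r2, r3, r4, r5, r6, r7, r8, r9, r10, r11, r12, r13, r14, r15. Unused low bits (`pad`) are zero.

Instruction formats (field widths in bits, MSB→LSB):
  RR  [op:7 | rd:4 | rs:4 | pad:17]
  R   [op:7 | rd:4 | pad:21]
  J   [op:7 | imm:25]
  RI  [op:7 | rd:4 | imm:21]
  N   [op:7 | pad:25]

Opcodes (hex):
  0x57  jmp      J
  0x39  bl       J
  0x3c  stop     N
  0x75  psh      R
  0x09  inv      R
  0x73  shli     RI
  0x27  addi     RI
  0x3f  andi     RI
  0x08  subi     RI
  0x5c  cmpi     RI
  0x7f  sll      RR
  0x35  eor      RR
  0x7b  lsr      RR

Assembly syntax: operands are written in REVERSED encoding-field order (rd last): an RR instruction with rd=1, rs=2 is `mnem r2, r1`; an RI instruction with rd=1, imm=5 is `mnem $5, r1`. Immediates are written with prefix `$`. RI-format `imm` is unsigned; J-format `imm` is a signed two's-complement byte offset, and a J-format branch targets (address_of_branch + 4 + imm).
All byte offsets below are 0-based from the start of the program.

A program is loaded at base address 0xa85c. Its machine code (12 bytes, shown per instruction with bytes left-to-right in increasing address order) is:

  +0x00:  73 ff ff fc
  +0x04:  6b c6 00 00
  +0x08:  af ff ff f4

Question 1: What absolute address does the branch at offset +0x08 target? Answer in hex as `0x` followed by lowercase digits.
0xa85c

@+08  big-endian(af ff ff f4) = 0xaffffff4
  top 7b → 0x57 → jmp [J]
  imm: (w>>0)&0x1ffffff=0x1fffff4 (s25→-12) → $-12
  target = base 0xa85c + off 0x08 + 4 + imm -12 = 0xa85c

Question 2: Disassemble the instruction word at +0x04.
+0x04: 6b c6 00 00 ⇒ word 0x6bc60000 (big)
  opcode bits[31:25]=0x35: eor/RR
  rd@[24:21]=0xe ⇒ r14
  rs@[20:17]=0x3 ⇒ r3

eor r3, r14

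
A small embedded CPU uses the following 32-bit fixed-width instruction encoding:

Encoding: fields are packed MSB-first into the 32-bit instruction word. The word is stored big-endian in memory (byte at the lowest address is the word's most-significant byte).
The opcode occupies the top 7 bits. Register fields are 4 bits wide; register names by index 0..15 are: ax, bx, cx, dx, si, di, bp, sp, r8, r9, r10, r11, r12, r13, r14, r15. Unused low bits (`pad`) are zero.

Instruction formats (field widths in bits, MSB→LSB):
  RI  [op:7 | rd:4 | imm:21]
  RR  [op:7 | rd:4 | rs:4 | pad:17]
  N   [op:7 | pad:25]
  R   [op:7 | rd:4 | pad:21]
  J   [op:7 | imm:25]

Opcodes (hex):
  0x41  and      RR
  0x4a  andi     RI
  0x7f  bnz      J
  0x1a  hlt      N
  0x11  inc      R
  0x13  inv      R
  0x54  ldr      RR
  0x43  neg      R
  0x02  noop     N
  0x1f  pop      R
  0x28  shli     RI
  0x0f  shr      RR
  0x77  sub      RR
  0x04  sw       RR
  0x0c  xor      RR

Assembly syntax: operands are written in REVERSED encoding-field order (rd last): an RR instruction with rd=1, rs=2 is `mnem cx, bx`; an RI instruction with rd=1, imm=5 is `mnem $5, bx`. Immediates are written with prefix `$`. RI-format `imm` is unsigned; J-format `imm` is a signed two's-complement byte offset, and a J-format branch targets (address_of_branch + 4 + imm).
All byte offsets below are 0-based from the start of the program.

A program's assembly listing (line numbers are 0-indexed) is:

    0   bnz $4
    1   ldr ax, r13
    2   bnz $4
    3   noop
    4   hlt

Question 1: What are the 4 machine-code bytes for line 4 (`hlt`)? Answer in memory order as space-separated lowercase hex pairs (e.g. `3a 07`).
34 00 00 00

line 4 (hlt): pack op=0x1a:7|pad=0:25 = 0x34000000; big→ 34 00 00 00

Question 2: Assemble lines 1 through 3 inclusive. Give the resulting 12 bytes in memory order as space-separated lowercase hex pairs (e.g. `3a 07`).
a9 a0 00 00 fe 00 00 04 04 00 00 00

L1: ldr op=0x54:7|rd=13:4|rs=0:4|pad=0:17 ⇒ 0xa9a00000 ⇒ big a9 a0 00 00
L2: bnz op=0x7f:7|imm=4:25 ⇒ 0xfe000004 ⇒ big fe 00 00 04
L3: noop op=0x2:7|pad=0:25 ⇒ 0x04000000 ⇒ big 04 00 00 00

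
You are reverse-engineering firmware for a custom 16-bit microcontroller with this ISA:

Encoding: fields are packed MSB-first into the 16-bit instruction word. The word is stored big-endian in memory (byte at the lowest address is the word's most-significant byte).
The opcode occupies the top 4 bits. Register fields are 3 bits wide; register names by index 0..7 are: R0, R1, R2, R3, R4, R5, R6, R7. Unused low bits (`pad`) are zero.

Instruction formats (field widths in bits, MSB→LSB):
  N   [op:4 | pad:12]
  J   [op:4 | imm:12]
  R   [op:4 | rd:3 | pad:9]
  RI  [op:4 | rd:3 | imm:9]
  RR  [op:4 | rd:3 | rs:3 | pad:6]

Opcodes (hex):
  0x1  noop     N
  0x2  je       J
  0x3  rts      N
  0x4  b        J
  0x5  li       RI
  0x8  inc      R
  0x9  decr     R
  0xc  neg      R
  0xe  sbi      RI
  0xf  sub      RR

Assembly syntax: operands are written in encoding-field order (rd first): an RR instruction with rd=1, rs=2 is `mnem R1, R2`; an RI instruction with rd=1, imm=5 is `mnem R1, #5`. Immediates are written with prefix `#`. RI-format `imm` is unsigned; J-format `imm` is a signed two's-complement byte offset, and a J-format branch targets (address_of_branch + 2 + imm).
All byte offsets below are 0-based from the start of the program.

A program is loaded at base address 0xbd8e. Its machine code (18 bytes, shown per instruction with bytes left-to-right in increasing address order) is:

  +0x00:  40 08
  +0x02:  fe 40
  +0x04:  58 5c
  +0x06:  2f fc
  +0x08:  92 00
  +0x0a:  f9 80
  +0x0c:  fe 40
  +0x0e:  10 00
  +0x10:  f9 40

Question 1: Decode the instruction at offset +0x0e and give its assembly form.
off 0x0e: read 10 00 as big → 0x1000
  op=0x1000>>12=0x1 ⇒ noop (N)

noop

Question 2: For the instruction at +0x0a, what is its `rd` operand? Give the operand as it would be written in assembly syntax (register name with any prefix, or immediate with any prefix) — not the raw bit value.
+0x0a: f9 80 ⇒ word 0xf980 (big)
  top 4b → 0xf → sub [RR]
  rd@[11:9]=0x4 ⇒ R4
  rs@[8:6]=0x6 ⇒ R6

R4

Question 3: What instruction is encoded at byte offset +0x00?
b #8

[00] 40 08 → 0x4008
  opcode bits[15:12]=0x4: b/J
  [11:0] imm=8 = #8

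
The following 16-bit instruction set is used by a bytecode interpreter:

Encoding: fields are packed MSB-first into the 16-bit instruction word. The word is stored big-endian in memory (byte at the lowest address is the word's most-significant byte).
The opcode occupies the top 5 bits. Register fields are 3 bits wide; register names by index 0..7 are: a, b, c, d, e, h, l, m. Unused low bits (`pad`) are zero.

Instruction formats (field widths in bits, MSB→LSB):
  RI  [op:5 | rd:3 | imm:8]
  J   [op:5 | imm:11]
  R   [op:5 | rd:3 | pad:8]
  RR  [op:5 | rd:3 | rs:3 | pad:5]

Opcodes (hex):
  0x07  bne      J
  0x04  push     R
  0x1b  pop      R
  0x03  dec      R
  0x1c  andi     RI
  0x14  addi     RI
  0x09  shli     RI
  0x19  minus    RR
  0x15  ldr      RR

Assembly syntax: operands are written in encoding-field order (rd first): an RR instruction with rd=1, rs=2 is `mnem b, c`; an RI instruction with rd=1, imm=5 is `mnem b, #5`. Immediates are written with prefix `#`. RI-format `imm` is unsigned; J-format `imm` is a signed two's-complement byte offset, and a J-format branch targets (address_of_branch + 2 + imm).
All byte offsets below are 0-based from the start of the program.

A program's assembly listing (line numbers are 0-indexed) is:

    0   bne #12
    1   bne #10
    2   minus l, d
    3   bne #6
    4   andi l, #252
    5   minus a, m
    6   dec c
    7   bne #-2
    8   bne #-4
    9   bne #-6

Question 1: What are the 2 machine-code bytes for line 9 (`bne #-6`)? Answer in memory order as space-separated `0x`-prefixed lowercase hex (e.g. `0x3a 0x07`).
L9: bne op=0x7:5|imm=-6:11 ⇒ 0x3ffa ⇒ big 3f fa

0x3f 0xfa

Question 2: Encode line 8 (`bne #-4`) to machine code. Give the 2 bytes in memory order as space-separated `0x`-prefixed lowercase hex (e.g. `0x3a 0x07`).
L8: bne op=0x7:5|imm=-4:11 ⇒ 0x3ffc ⇒ big 3f fc

0x3f 0xfc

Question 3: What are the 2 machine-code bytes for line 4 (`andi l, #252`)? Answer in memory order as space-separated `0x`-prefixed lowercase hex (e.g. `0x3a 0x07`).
L4: andi op=0x1c:5|rd=6:3|imm=252:8 ⇒ 0xe6fc ⇒ big e6 fc

0xe6 0xfc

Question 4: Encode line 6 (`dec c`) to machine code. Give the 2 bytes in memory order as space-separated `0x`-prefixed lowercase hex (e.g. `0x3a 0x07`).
line 6 (dec): pack op=0x3:5|rd=2:3|pad=0:8 = 0x1a00; big→ 1a 00

0x1a 0x00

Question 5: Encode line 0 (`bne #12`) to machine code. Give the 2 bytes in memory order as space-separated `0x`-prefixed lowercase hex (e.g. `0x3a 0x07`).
0x38 0x0c

line 0 (bne): pack op=0x7:5|imm=12:11 = 0x380c; big→ 38 0c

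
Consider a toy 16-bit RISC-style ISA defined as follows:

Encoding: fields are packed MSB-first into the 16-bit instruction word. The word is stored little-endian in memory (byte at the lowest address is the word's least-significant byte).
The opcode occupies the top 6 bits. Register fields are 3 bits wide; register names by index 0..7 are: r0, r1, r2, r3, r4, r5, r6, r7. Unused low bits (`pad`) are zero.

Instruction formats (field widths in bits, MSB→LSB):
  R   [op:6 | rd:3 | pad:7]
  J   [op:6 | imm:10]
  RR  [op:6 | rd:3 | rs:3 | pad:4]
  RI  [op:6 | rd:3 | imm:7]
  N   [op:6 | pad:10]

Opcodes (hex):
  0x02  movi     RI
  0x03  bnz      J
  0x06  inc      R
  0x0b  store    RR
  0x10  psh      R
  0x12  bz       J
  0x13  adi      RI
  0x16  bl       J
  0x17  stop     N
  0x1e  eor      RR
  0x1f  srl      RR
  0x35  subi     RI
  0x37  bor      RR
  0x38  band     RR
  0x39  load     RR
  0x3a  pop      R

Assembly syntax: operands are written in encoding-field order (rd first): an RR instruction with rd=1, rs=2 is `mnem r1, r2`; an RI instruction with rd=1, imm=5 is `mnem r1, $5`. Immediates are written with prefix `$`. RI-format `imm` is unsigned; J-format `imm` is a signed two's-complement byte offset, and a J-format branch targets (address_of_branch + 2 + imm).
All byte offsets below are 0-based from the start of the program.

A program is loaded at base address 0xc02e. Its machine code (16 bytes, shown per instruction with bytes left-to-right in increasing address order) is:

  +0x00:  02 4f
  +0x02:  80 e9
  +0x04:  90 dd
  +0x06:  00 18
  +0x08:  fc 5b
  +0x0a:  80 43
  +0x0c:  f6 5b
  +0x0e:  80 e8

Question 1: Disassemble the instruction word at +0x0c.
@+0c  little-endian(f6 5b) = 0x5bf6
  op=0x5bf6>>10=0x16 ⇒ bl (J)
  [9:0] imm=1014 (s10→-10) = $-10

bl $-10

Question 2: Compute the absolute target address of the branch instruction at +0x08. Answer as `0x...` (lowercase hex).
[08] fc 5b → 0x5bfc
  op=0x5bfc>>10=0x16 ⇒ bl (J)
  imm: (w>>0)&0x3ff=0x3fc (s10→-4) → $-4
  target = base 0xc02e + off 0x08 + 2 + imm -4 = 0xc034

0xc034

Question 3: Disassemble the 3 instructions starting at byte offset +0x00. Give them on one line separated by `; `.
off 0x00: read 02 4f as little → 0x4f02
  opcode bits[15:10]=0x13: adi/RI
  rd@[9:7]=0x6 ⇒ r6
  imm@[6:0]=0x2 ⇒ $2
off 0x02: read 80 e9 as little → 0xe980
  opcode bits[15:10]=0x3a: pop/R
  rd@[9:7]=0x3 ⇒ r3
off 0x04: read 90 dd as little → 0xdd90
  opcode bits[15:10]=0x37: bor/RR
  rd@[9:7]=0x3 ⇒ r3
  rs@[6:4]=0x1 ⇒ r1

adi r6, $2; pop r3; bor r3, r1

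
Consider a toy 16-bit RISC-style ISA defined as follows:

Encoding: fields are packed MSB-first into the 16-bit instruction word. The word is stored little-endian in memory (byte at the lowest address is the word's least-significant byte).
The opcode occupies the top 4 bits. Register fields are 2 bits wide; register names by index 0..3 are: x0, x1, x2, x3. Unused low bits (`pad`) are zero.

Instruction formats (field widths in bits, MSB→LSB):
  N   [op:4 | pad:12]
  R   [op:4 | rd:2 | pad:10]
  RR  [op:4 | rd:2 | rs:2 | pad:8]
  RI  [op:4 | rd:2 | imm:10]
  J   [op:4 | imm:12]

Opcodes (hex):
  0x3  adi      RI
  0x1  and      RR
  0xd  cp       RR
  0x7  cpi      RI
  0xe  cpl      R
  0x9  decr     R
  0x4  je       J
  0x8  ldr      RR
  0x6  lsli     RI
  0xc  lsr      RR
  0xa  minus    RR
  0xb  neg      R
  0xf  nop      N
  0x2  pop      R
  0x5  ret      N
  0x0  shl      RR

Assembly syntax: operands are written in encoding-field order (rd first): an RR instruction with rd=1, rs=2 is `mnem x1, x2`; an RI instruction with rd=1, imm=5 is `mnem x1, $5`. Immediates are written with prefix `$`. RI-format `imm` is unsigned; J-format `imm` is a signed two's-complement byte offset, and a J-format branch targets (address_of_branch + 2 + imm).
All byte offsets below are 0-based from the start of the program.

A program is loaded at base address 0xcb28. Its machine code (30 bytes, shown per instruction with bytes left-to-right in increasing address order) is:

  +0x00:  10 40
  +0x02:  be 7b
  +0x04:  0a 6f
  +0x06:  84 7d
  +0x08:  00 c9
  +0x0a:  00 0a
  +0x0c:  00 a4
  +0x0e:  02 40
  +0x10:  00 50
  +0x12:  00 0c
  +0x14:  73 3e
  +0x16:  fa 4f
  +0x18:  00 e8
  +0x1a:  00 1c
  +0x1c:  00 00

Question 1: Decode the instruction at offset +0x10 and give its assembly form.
+0x10: 00 50 ⇒ word 0x5000 (little)
  op=0x5000>>12=0x5 ⇒ ret (N)

ret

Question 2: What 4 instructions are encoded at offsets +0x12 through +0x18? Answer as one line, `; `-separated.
shl x3, x0; adi x3, $627; je $-6; cpl x2

+0x12: 00 0c ⇒ word 0x0c00 (little)
  top 4b → 0x0 → shl [RR]
  [11:10] rd=3 = x3
  [9:8] rs=0 = x0
+0x14: 73 3e ⇒ word 0x3e73 (little)
  top 4b → 0x3 → adi [RI]
  [11:10] rd=3 = x3
  [9:0] imm=627 = $627
+0x16: fa 4f ⇒ word 0x4ffa (little)
  top 4b → 0x4 → je [J]
  [11:0] imm=4090 (s12→-6) = $-6
+0x18: 00 e8 ⇒ word 0xe800 (little)
  top 4b → 0xe → cpl [R]
  [11:10] rd=2 = x2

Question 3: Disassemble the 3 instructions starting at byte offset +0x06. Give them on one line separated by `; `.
cpi x3, $388; lsr x2, x1; shl x2, x2

[06] 84 7d → 0x7d84
  top 4b → 0x7 → cpi [RI]
  rd: (w>>10)&0x3=0x3 → x3
  imm: (w>>0)&0x3ff=0x184 → $388
[08] 00 c9 → 0xc900
  top 4b → 0xc → lsr [RR]
  rd: (w>>10)&0x3=0x2 → x2
  rs: (w>>8)&0x3=0x1 → x1
[0a] 00 0a → 0x0a00
  top 4b → 0x0 → shl [RR]
  rd: (w>>10)&0x3=0x2 → x2
  rs: (w>>8)&0x3=0x2 → x2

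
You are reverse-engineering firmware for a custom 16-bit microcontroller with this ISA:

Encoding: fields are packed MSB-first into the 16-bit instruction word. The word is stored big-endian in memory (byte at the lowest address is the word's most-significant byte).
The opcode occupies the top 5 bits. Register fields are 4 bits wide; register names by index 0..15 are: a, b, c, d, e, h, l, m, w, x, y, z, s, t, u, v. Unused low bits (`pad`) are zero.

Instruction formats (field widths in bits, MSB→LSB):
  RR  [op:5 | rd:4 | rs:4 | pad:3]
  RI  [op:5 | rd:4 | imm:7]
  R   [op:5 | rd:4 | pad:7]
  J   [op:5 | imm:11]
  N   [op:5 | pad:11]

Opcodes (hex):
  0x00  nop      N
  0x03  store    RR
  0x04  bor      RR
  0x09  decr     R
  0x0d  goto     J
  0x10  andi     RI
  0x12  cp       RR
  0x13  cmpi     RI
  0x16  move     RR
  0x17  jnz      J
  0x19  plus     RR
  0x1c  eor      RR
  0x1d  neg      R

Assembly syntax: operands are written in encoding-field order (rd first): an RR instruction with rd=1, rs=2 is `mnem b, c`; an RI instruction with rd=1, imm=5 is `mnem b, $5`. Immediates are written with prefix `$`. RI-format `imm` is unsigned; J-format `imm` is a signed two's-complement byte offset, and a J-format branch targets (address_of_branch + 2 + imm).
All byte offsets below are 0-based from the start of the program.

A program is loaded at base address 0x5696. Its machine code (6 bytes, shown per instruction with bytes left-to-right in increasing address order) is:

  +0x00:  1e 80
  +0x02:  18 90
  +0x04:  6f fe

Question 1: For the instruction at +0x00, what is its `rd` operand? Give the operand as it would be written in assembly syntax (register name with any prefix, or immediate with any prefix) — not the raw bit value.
t

off 0x00: read 1e 80 as big → 0x1e80
  opcode bits[15:11]=0x3: store/RR
  rd: (w>>7)&0xf=0xd → t
  rs: (w>>3)&0xf=0x0 → a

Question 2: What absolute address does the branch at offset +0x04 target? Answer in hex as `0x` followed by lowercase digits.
[04] 6f fe → 0x6ffe
  top 5b → 0xd → goto [J]
  imm: (w>>0)&0x7ff=0x7fe (s11→-2) → $-2
  target = base 0x5696 + off 0x04 + 2 + imm -2 = 0x569a

0x569a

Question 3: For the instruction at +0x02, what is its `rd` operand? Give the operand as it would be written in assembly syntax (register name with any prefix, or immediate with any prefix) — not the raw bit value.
b

@+02  big-endian(18 90) = 0x1890
  top 5b → 0x3 → store [RR]
  rd: (w>>7)&0xf=0x1 → b
  rs: (w>>3)&0xf=0x2 → c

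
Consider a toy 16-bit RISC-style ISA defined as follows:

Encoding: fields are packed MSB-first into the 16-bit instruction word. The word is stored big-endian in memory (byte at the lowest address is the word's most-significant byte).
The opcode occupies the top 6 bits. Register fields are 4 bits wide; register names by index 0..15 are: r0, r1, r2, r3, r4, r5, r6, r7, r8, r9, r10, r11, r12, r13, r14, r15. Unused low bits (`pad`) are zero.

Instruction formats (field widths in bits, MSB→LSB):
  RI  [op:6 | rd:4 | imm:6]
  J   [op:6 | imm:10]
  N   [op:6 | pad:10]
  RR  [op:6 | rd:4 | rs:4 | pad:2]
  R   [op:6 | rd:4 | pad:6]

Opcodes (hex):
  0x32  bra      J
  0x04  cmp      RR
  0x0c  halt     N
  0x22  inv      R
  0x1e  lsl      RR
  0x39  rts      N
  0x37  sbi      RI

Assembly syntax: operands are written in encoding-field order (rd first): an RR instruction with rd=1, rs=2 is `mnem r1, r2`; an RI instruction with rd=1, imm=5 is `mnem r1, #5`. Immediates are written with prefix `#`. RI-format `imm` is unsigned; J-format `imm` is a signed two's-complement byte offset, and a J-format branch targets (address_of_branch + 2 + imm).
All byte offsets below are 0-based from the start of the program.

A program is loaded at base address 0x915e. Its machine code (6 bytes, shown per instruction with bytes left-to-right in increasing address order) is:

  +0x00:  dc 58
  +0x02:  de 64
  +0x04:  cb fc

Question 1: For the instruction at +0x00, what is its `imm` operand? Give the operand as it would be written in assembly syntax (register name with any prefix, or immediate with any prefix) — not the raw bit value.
#24

@+00  big-endian(dc 58) = 0xdc58
  op=0xdc58>>10=0x37 ⇒ sbi (RI)
  rd: (w>>6)&0xf=0x1 → r1
  imm: (w>>0)&0x3f=0x18 → #24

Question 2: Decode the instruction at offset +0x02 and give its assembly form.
off 0x02: read de 64 as big → 0xde64
  top 6b → 0x37 → sbi [RI]
  rd: (w>>6)&0xf=0x9 → r9
  imm: (w>>0)&0x3f=0x24 → #36

sbi r9, #36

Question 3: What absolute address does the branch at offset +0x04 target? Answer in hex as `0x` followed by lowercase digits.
0x9160

[04] cb fc → 0xcbfc
  opcode bits[15:10]=0x32: bra/J
  imm: (w>>0)&0x3ff=0x3fc (s10→-4) → #-4
  target = base 0x915e + off 0x04 + 2 + imm -4 = 0x9160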